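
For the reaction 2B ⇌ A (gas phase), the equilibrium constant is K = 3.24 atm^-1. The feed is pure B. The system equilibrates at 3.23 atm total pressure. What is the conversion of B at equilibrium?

Let X = conversion of B (basis 1 mol B); extent of reaction ξ = 0.5X.
Species balance: n_B = 1 − X; n_A = 0.5X.
n_T = Σnᵢ = 1 − 0.5X.
With p_i = (n_i/n_T)P, K = p_A / (p_B^2).
Setting this equal to 3.24 atm^-1 and taking the physical root (0 < X < 1) gives X = 0.847.

X = 0.847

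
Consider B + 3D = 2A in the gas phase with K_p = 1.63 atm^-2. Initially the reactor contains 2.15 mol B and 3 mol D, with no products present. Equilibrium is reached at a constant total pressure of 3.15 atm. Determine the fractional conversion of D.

Take 3 mol D as basis and let X be its fractional conversion, so ξ = X.
Species balance: n_B = 2.15 − X; n_D = 3 − 3X; n_A = 2X.
n_T = Σnᵢ = 5.15 − 2X.
With p_i = (n_i/n_T)P, K_p = p_A^2 / (p_B p_D^3).
Substituting and setting equal to 1.63 atm^-2 gives a polynomial in X; the root in (0,1) is X = 0.660.

X = 0.660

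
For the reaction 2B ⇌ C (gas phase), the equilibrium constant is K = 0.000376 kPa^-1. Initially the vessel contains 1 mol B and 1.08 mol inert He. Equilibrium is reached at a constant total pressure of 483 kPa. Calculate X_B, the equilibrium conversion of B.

Let X = conversion of B (basis 1 mol B); extent of reaction ξ = 0.5X.
Species balance: n_B = 1 − X; n_C = 0.5X; n_I = 1.08 (inert).
Summing: n_T = 2.08 − 0.5X.
With p_i = (n_i/n_T)P, K = p_C / (p_B^2).
Equating to 0.000376 kPa^-1 and solving on 0 < X < 1: X = 0.135.

X = 0.135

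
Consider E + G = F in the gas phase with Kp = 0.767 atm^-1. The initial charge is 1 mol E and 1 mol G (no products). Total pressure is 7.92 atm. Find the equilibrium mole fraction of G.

y_G = 0.273

Basis: 1 mol E initially; let X = conversion of E. Extent ξ = X.
Mole table: n_E = 1 − X; n_G = 1 − X; n_F = X.
Total moles n_T = 2 − X.
With p_i = (n_i/n_T)P, Kp = p_F / (p_E p_G).
Equating to 0.767 atm^-1 and solving on 0 < X < 1: X = 0.624.
Then n_G = 0.376, n_T = 1.38, so y_G = 0.273.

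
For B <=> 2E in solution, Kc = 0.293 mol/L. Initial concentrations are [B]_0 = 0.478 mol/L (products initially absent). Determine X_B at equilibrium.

Let X = conversion of B; extent ξ = 0.478·X mol/L.
Concentrations: [B] = 0.478 − 0.478X; [E] = 0.956X.
Kc = [E]^2 / ([B]).
Setting equal to 0.293 and solving for X on (0,1) gives X = 0.322.

X = 0.322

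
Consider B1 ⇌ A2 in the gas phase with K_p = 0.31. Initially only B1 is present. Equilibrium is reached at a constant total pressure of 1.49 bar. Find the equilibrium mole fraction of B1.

y_B1 = 0.763

Let X = conversion of B1 (basis 1 mol B1); extent of reaction ξ = X.
Mole table: n_B1 = 1 − X; n_A2 = X.
n_T stays at 1 (no change in mole number).
With p_i = (n_i/n_T)P, K_p = p_A2 / (p_B1).
This yields a degree-1 equation in X; solving on (0,1), X = 0.237.
Then n_B1 = 0.763, n_T = 1, so y_B1 = 0.763.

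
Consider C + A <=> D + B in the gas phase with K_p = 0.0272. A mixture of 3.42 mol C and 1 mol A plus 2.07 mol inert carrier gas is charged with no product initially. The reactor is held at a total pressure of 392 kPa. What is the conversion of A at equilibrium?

Let X = conversion of A (basis 1 mol A); extent of reaction ξ = X.
Species balance: n_C = 3.42 − X; n_A = 1 − X; n_D = X; n_B = X; n_I = 2.07 (inert).
Since Δν = 0, n_T = 6.49 throughout.
With p_i = (n_i/n_T)P, K_p = p_D p_B / (p_C p_A).
Substituting and setting equal to 0.0272 gives a polynomial in X; the root in (0,1) is X = 0.254.

X = 0.254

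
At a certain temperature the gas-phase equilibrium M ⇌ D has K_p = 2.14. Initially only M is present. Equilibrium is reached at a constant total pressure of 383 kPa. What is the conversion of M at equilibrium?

X = 0.682

Let X = conversion of M (basis 1 mol M); extent of reaction ξ = X.
At extent ξ: n_M = 1 − X; n_D = X.
Total moles n_T = 1 (Δν = 0, constant).
Mole fractions y_i = n_i/n_T; K_p = p_D / (p_M) with p_i = y_i·P.
Substituting and setting equal to 2.14 gives a polynomial in X; the root in (0,1) is X = 0.682.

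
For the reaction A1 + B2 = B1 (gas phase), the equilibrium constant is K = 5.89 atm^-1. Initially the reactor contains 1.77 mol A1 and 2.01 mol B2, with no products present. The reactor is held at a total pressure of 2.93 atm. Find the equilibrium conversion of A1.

X = 0.809

Take 1.77 mol A1 as basis and let X be its fractional conversion, so ξ = 1.77X.
Mole table: n_A1 = 1.77 − 1.77X; n_B2 = 2.01 − 1.77X; n_B1 = 1.77X.
Summing: n_T = 3.78 − 1.77X.
With p_i = (n_i/n_T)P, K = p_B1 / (p_A1 p_B2).
This yields a degree-2 equation in X; solving on (0,1), X = 0.809.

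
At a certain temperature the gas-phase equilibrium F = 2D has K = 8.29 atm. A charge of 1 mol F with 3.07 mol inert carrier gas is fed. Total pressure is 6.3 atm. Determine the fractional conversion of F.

Let X = conversion of F (basis 1 mol F); extent of reaction ξ = X.
Mole table: n_F = 1 − X; n_D = 2X; n_I = 3.07 (inert).
Total moles n_T = 4.07 + X.
With p_i = (n_i/n_T)P, K = p_D^2 / (p_F).
Substituting and setting equal to 8.29 atm gives a polynomial in X; the root in (0,1) is X = 0.693.

X = 0.693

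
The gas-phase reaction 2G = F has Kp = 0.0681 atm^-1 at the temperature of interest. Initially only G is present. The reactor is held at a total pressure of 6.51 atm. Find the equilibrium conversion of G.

Let X = conversion of G (basis 1 mol G); extent of reaction ξ = 0.5X.
Species balance: n_G = 1 − X; n_F = 0.5X.
n_T = Σnᵢ = 1 − 0.5X.
With p_i = (n_i/n_T)P, Kp = p_F / (p_G^2).
Setting this equal to 0.0681 atm^-1 and taking the physical root (0 < X < 1) gives X = 0.400.

X = 0.400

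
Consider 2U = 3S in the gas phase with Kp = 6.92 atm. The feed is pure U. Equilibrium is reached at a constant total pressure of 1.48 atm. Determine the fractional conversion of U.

X = 0.630

Let X = conversion of U (basis 1 mol U); extent of reaction ξ = 0.5X.
At extent ξ: n_U = 1 − X; n_S = 1.5X.
n_T = Σnᵢ = 1 + 0.5X.
Mole fractions y_i = n_i/n_T; Kp = p_S^3 / (p_U^2) with p_i = y_i·P.
Setting this equal to 6.92 atm and taking the physical root (0 < X < 1) gives X = 0.630.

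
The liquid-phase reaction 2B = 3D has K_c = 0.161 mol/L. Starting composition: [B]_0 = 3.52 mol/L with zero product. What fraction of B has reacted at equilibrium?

Let X = conversion of B; extent ξ = 3.52X/2 mol/L.
Concentrations: [B] = 3.52 − 3.52X; [D] = 5.28X.
K_c = [D]^3 / ([B]^2).
Equating to 0.161 mol/L: the physical root is X = 0.205.

X = 0.205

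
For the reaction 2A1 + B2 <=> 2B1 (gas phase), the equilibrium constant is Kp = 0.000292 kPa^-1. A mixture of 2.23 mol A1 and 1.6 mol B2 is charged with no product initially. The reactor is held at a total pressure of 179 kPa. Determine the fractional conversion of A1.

X = 0.126

Take 2.23 mol A1 as basis and let X be its fractional conversion, so ξ = 1.11X.
Moles: n_A1 = 2.23 − 2.23X; n_B2 = 1.6 − 1.11X; n_B1 = 2.23X.
n_T = Σnᵢ = 3.83 − 1.11X.
Mole fractions y_i = n_i/n_T; Kp = p_B1^2 / (p_A1^2 p_B2) with p_i = y_i·P.
Setting this equal to 0.000292 kPa^-1 and taking the physical root (0 < X < 1) gives X = 0.126.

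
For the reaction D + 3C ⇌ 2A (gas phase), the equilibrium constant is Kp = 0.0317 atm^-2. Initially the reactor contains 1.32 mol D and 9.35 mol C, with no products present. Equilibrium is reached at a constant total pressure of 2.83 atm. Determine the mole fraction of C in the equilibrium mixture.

Let X = conversion of D (basis 1.32 mol D); extent of reaction ξ = 1.32X.
Moles: n_D = 1.32 − 1.32X; n_C = 9.35 − 3.96X; n_A = 2.64X.
n_T = Σnᵢ = 10.7 − 2.64X.
y_i = n_i/n_T, p_i = y_i·P. Kp = p_A^2 / (p_D p_C^3).
Equating to 0.0317 atm^-2 and solving on 0 < X < 1: X = 0.388.
Then n_C = 7.81, n_T = 9.64, so y_C = 0.810.

y_C = 0.810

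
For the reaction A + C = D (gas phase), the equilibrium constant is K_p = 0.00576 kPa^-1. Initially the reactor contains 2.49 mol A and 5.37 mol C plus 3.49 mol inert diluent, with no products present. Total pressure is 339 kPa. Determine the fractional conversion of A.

X = 0.448

Let X = conversion of A (basis 2.49 mol A); extent of reaction ξ = 2.49X.
Mole table: n_A = 2.49 − 2.49X; n_C = 5.37 − 2.49X; n_D = 2.49X; n_I = 3.49 (inert).
Total moles n_T = 11.4 − 2.49X.
With p_i = (n_i/n_T)P, K_p = p_D / (p_A p_C).
Setting this equal to 0.00576 kPa^-1 and taking the physical root (0 < X < 1) gives X = 0.448.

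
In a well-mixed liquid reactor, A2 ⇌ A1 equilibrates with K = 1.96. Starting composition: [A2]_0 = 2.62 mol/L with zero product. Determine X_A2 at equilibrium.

Let X = conversion of A2; extent ξ = 2.62·X mol/L.
Concentrations: [A2] = 2.62 − 2.62X; [A1] = 2.62X.
K = [A1] / ([A2]).
Equating to 1.96: the physical root is X = 0.662.

X = 0.662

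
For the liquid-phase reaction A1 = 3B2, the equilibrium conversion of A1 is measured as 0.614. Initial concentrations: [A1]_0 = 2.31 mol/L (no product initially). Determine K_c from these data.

Let X = conversion of A1.
Concentrations: [A1] = 2.31 − 2.31X; [B2] = 6.93X.
At X = 0.614: [A1] = 0.892, [B2] = 4.26.
K_c = [B2]^3 / ([A1]) = 86.4 (mol/L)^2.

K_c = 86.4 (mol/L)^2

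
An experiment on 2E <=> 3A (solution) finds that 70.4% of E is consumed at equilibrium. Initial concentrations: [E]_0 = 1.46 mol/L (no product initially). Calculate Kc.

Kc = 19.6 mol/L

Let X = conversion of E.
Concentrations: [E] = 1.46 − 1.46X; [A] = 2.19X.
At X = 0.704: [E] = 0.432, [A] = 1.54.
Kc = [A]^3 / ([E]^2) = 19.6 mol/L.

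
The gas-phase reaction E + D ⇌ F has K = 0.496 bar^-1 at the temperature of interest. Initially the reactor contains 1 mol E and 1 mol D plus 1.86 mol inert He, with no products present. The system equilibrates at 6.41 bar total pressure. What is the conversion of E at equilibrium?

Let X = conversion of E (basis 1 mol E); extent of reaction ξ = X.
Mole table: n_E = 1 − X; n_D = 1 − X; n_F = X; n_I = 1.86 (inert).
Total moles n_T = 3.86 − X.
With p_i = (n_i/n_T)P, K = p_F / (p_E p_D).
This yields a degree-2 equation in X; solving on (0,1), X = 0.366.

X = 0.366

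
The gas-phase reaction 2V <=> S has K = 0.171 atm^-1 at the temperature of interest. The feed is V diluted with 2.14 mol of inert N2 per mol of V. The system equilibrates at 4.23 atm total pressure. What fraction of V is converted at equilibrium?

X = 0.262

Take 1 mol V as basis and let X be its fractional conversion, so ξ = 0.5X.
Species balance: n_V = 1 − X; n_S = 0.5X; n_I = 2.14 (inert).
n_T = Σnᵢ = 3.14 − 0.5X.
With p_i = (n_i/n_T)P, K = p_S / (p_V^2).
Substituting and setting equal to 0.171 atm^-1 gives a polynomial in X; the root in (0,1) is X = 0.262.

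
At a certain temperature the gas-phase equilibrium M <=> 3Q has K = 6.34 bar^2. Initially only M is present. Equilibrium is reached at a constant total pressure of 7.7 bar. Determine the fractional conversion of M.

Take 1 mol M as basis and let X be its fractional conversion, so ξ = X.
Species balance: n_M = 1 − X; n_Q = 3X.
Summing: n_T = 1 + 2X.
Mole fractions y_i = n_i/n_T; K = p_Q^3 / (p_M) with p_i = y_i·P.
Equating to 6.34 bar^2 and solving on 0 < X < 1: X = 0.182.

X = 0.182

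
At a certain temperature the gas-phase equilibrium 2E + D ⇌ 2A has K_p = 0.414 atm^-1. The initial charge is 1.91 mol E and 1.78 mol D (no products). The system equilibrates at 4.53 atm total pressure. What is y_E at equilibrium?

Take 1.91 mol E as basis and let X be its fractional conversion, so ξ = 0.955X.
At extent ξ: n_E = 1.91 − 1.91X; n_D = 1.78 − 0.955X; n_A = 1.91X.
Summing: n_T = 3.69 − 0.955X.
y_i = n_i/n_T, p_i = y_i·P. K_p = p_A^2 / (p_E^2 p_D).
Substituting and setting equal to 0.414 atm^-1 gives a polynomial in X; the root in (0,1) is X = 0.468.
Then n_E = 1.02, n_T = 3.24, so y_E = 0.314.

y_E = 0.314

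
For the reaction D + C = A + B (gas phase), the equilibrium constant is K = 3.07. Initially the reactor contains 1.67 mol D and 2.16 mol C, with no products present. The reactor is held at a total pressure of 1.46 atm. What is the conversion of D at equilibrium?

X = 0.714

Basis: 1.67 mol D initially; let X = conversion of D. Extent ξ = 1.67X.
At extent ξ: n_D = 1.67 − 1.67X; n_C = 2.16 − 1.67X; n_A = 1.67X; n_B = 1.67X.
n_T stays at 3.83 (no change in mole number).
With p_i = (n_i/n_T)P, K = p_A p_B / (p_D p_C).
Equating to 3.07 and solving on 0 < X < 1: X = 0.714.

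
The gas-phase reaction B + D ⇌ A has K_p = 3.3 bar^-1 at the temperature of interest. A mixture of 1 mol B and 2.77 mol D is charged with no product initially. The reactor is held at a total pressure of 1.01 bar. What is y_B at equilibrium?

y_B = 0.100

Take 1 mol B as basis and let X be its fractional conversion, so ξ = X.
Moles: n_B = 1 − X; n_D = 2.77 − X; n_A = X.
n_T = Σnᵢ = 3.77 − X.
With p_i = (n_i/n_T)P, K_p = p_A / (p_B p_D).
Substituting and setting equal to 3.3 bar^-1 gives a polynomial in X; the root in (0,1) is X = 0.692.
Then n_B = 0.308, n_T = 3.08, so y_B = 0.100.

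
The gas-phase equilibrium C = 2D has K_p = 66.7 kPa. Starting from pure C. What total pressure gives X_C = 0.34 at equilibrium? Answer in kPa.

Take 1 mol C as basis and let X be its fractional conversion, so ξ = X.
Moles: n_C = 1 − X; n_D = 2X.
Summing: n_T = 1 + X.
K_p = p_D^2 / (p_C) with p_i = (n_i/n_T)·P.
At X = 0.34: the mole-fraction product g(X) = Π y_i^ν_i = 0.5228. Since K_p = g(X)·P^{1}, P = (K_p/g)^(1/1) = (66.7/0.5228)^(1/1) = 128 kPa.

P = 128 kPa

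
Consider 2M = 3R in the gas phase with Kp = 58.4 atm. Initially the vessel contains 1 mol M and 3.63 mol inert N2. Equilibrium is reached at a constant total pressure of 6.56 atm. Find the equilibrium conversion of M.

Take 1 mol M as basis and let X be its fractional conversion, so ξ = 0.5X.
Moles: n_M = 1 − X; n_R = 1.5X; n_I = 3.63 (inert).
n_T = Σnᵢ = 4.63 + 0.5X.
y_i = n_i/n_T, p_i = y_i·P. Kp = p_R^3 / (p_M^2).
Setting this equal to 58.4 atm and taking the physical root (0 < X < 1) gives X = 0.803.

X = 0.803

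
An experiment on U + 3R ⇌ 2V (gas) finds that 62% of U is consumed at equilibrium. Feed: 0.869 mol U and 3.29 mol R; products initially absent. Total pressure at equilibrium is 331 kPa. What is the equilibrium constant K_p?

Let X = conversion of U (basis 0.869 mol U); extent of reaction ξ = 0.869X.
Moles: n_U = 0.869 − 0.869X; n_R = 3.29 − 2.61X; n_V = 1.74X.
Summing: n_T = 4.16 − 1.74X.
At X = 0.62: n_U = 0.33, n_R = 1.67, n_V = 1.08, n_T = 3.08.
p_i = (n_i/n_T)·P. K_p = p_V^2 / (p_U p_R^3) = 6.5e-05 kPa^-2.

K_p = 6.5e-05 kPa^-2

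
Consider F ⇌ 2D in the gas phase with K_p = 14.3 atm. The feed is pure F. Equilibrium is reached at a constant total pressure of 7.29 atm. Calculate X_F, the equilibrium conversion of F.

Let X = conversion of F (basis 1 mol F); extent of reaction ξ = X.
Species balance: n_F = 1 − X; n_D = 2X.
Total moles n_T = 1 + X.
Mole fractions y_i = n_i/n_T; K_p = p_D^2 / (p_F) with p_i = y_i·P.
Substituting and setting equal to 14.3 atm gives a polynomial in X; the root in (0,1) is X = 0.574.

X = 0.574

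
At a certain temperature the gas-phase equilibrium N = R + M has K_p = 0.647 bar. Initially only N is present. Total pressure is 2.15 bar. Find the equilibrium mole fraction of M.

y_M = 0.325

Basis: 1 mol N initially; let X = conversion of N. Extent ξ = X.
Moles: n_N = 1 − X; n_R = X; n_M = X.
n_T = Σnᵢ = 1 + X.
y_i = n_i/n_T, p_i = y_i·P. K_p = p_R p_M / (p_N).
Equating to 0.647 bar and solving on 0 < X < 1: X = 0.481.
Then n_M = 0.481, n_T = 1.48, so y_M = 0.325.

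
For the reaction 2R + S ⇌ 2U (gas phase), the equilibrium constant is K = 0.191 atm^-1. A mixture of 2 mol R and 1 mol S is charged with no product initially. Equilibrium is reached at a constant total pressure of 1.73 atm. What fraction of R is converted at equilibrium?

X = 0.232

Let X = conversion of R (basis 2 mol R); extent of reaction ξ = X.
Moles: n_R = 2 − 2X; n_S = 1 − X; n_U = 2X.
Summing: n_T = 3 − X.
y_i = n_i/n_T, p_i = y_i·P. K = p_U^2 / (p_R^2 p_S).
Setting this equal to 0.191 atm^-1 and taking the physical root (0 < X < 1) gives X = 0.232.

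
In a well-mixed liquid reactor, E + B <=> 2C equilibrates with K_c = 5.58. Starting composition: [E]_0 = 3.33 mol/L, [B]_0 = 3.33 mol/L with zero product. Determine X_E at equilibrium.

Let X = conversion of E; extent ξ = 3.33·X mol/L.
Concentrations: [E] = 3.33 − 3.33X; [B] = 3.33 − 3.33X; [C] = 6.66X.
K_c = [C]^2 / ([E] [B]).
Equating to 5.58: the physical root is X = 0.542.

X = 0.542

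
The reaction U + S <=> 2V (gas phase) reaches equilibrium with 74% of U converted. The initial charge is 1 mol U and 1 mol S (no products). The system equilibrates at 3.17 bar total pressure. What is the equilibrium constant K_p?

K_p = 32.4

Take 1 mol U as basis and let X be its fractional conversion, so ξ = X.
Mole table: n_U = 1 − X; n_S = 1 − X; n_V = 2X.
Since Δν = 0, n_T = 2 throughout.
At X = 0.74: n_U = 0.26, n_S = 0.26, n_V = 1.48, n_T = 2.
p_i = (n_i/n_T)·P. K_p = p_V^2 / (p_U p_S) = 32.4.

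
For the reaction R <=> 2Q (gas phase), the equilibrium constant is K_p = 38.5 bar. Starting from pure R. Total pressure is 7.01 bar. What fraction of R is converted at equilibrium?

Let X = conversion of R (basis 1 mol R); extent of reaction ξ = X.
Mole table: n_R = 1 − X; n_Q = 2X.
Summing: n_T = 1 + X.
y_i = n_i/n_T, p_i = y_i·P. K_p = p_Q^2 / (p_R).
This yields a degree-2 equation in X; solving on (0,1), X = 0.761.

X = 0.761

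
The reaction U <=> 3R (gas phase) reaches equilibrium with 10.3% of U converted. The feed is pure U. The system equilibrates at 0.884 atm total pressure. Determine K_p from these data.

Take 1 mol U as basis and let X be its fractional conversion, so ξ = X.
Mole table: n_U = 1 − X; n_R = 3X.
n_T = Σnᵢ = 1 + 2X.
At X = 0.103: n_U = 0.897, n_R = 0.309, n_T = 1.21.
p_i = (n_i/n_T)·P. K_p = p_R^3 / (p_U) = 0.0177 atm^2.

K_p = 0.0177 atm^2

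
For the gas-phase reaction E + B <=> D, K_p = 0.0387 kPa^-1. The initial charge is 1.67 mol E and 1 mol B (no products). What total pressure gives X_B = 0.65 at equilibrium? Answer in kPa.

Basis: 1 mol B initially; let X = conversion of B. Extent ξ = X.
Moles: n_E = 1.67 − X; n_B = 1 − X; n_D = X.
Total moles n_T = 2.67 − X.
K_p = p_D / (p_E p_B) with p_i = (n_i/n_T)·P.
At X = 0.65: the mole-fraction product g(X) = Π y_i^ν_i = 3.678. Since K_p = g(X)·P^{-1}, P = (g/K_p)^(1/1) = (3.678/0.0387)^(1/1) = 95 kPa.

P = 95 kPa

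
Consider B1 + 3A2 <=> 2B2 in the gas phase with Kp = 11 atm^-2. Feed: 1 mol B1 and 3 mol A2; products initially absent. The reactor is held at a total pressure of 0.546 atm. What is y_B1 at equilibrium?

Basis: 1 mol B1 initially; let X = conversion of B1. Extent ξ = X.
At extent ξ: n_B1 = 1 − X; n_A2 = 3 − 3X; n_B2 = 2X.
n_T = Σnᵢ = 4 − 2X.
Mole fractions y_i = n_i/n_T; Kp = p_B2^2 / (p_B1 p_A2^3) with p_i = y_i·P.
This yields a degree-4 equation in X; solving on (0,1), X = 0.454.
Then n_B1 = 0.546, n_T = 3.09, so y_B1 = 0.177.

y_B1 = 0.177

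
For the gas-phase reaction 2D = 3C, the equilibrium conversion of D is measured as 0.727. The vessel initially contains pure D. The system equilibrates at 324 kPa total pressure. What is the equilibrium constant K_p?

K_p = 4.13e+03 kPa

Take 1 mol D as basis and let X be its fractional conversion, so ξ = 0.5X.
Mole table: n_D = 1 − X; n_C = 1.5X.
n_T = Σnᵢ = 1 + 0.5X.
At X = 0.727: n_D = 0.273, n_C = 1.09, n_T = 1.36.
p_i = (n_i/n_T)·P. K_p = p_C^3 / (p_D^2) = 4.13e+03 kPa.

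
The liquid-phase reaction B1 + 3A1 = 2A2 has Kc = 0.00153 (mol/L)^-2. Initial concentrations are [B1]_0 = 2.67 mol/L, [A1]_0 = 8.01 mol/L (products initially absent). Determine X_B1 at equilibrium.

X = 0.182

Let X = conversion of B1; extent ξ = 2.67·X mol/L.
Concentrations: [B1] = 2.67 − 2.67X; [A1] = 8.01 − 8.01X; [A2] = 5.34X.
Kc = [A2]^2 / ([B1] [A1]^3).
This equals 0.00153 at X = 0.182 (the root in 0 < X < 1).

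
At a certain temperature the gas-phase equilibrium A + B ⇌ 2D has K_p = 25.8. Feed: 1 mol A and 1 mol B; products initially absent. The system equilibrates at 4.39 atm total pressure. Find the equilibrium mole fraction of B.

Take 1 mol A as basis and let X be its fractional conversion, so ξ = X.
Mole table: n_A = 1 − X; n_B = 1 − X; n_D = 2X.
Total moles n_T = 2 (Δν = 0, constant).
With p_i = (n_i/n_T)P, K_p = p_D^2 / (p_A p_B).
This yields a degree-2 equation in X; solving on (0,1), X = 0.717.
Then n_B = 0.283, n_T = 2, so y_B = 0.141.

y_B = 0.141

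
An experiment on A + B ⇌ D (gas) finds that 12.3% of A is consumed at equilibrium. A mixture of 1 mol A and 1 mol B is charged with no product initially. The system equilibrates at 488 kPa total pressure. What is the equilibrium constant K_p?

K_p = 0.000615 kPa^-1

Basis: 1 mol A initially; let X = conversion of A. Extent ξ = X.
Moles: n_A = 1 − X; n_B = 1 − X; n_D = X.
Total moles n_T = 2 − X.
At X = 0.123: n_A = 0.877, n_B = 0.877, n_D = 0.123, n_T = 1.88.
p_i = (n_i/n_T)·P. K_p = p_D / (p_A p_B) = 0.000615 kPa^-1.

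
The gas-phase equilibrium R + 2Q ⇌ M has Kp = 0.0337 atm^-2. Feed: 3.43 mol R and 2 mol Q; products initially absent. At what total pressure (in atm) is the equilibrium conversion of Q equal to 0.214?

Basis: 2 mol Q initially; let X = conversion of Q. Extent ξ = X.
Moles: n_R = 3.43 − X; n_Q = 2 − 2X; n_M = X.
n_T = Σnᵢ = 5.43 − 2X.
Kp = p_M / (p_R p_Q^2) with p_i = (n_i/n_T)·P.
At X = 0.214: the mole-fraction product g(X) = Π y_i^ν_i = 0.6737. Since Kp = g(X)·P^{-2}, P = (g/Kp)^(1/2) = (0.6737/0.0337)^(1/2) = 4.47 atm.

P = 4.47 atm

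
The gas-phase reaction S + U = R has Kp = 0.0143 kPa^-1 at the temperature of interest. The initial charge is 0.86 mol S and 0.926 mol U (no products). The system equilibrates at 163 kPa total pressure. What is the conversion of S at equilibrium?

X = 0.469

Take 0.86 mol S as basis and let X be its fractional conversion, so ξ = 0.86X.
Mole table: n_S = 0.86 − 0.86X; n_U = 0.926 − 0.86X; n_R = 0.86X.
Summing: n_T = 1.79 − 0.86X.
y_i = n_i/n_T, p_i = y_i·P. Kp = p_R / (p_S p_U).
Setting this equal to 0.0143 kPa^-1 and taking the physical root (0 < X < 1) gives X = 0.469.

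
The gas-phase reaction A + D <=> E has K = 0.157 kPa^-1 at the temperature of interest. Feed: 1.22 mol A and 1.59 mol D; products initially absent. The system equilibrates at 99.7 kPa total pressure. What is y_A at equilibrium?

y_A = 0.113

Let X = conversion of A (basis 1.22 mol A); extent of reaction ξ = 1.22X.
Species balance: n_A = 1.22 − 1.22X; n_D = 1.59 − 1.22X; n_E = 1.22X.
Total moles n_T = 2.81 − 1.22X.
Mole fractions y_i = n_i/n_T; K = p_E / (p_A p_D) with p_i = y_i·P.
This yields a degree-2 equation in X; solving on (0,1), X = 0.833.
Then n_A = 0.203, n_T = 1.79, so y_A = 0.113.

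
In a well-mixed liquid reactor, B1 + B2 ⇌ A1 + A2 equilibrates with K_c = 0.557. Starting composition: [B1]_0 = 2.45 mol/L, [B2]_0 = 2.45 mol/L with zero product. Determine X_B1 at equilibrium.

X = 0.427

Let X = conversion of B1; extent ξ = 2.45·X mol/L.
Concentrations: [B1] = 2.45 − 2.45X; [B2] = 2.45 − 2.45X; [A1] = 2.45X; [A2] = 2.45X.
K_c = [A1] [A2] / ([B1] [B2]).
Setting equal to 0.557 and solving for X on (0,1) gives X = 0.427.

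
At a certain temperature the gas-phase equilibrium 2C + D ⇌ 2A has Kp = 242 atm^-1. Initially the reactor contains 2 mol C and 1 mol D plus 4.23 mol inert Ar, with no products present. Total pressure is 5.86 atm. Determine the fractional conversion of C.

X = 0.852

Basis: 2 mol C initially; let X = conversion of C. Extent ξ = X.
Moles: n_C = 2 − 2X; n_D = 1 − X; n_A = 2X; n_I = 4.23 (inert).
Summing: n_T = 7.23 − X.
Mole fractions y_i = n_i/n_T; Kp = p_A^2 / (p_C^2 p_D) with p_i = y_i·P.
This yields a degree-3 equation in X; solving on (0,1), X = 0.852.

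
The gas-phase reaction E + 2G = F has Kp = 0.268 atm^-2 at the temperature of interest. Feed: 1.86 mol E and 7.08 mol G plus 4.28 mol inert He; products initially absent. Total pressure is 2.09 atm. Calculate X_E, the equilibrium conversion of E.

Let X = conversion of E (basis 1.86 mol E); extent of reaction ξ = 1.86X.
Species balance: n_E = 1.86 − 1.86X; n_G = 7.08 − 3.72X; n_F = 1.86X; n_I = 4.28 (inert).
Summing: n_T = 13.2 − 3.72X.
y_i = n_i/n_T, p_i = y_i·P. Kp = p_F / (p_E p_G^2).
Substituting and setting equal to 0.268 atm^-2 gives a polynomial in X; the root in (0,1) is X = 0.229.

X = 0.229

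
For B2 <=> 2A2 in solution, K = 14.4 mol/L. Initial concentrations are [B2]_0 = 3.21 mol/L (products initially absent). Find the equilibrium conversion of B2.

X = 0.638

Let X = conversion of B2; extent ξ = 3.21·X mol/L.
Concentrations: [B2] = 3.21 − 3.21X; [A2] = 6.42X.
K = [A2]^2 / ([B2]).
Solving K = 14.4 for X ∈ (0,1): X = 0.638.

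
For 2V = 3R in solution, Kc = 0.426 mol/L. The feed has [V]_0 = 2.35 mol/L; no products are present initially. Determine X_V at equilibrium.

Let X = conversion of V; extent ξ = 2.35X/2 mol/L.
Concentrations: [V] = 2.35 − 2.35X; [R] = 3.53X.
Kc = [R]^3 / ([V]^2).
Equating to 0.426 mol/L: the physical root is X = 0.298.

X = 0.298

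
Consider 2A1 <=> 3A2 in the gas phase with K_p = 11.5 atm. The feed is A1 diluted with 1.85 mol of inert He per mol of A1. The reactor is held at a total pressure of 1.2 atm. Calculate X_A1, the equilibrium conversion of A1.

X = 0.775

Let X = conversion of A1 (basis 1 mol A1); extent of reaction ξ = 0.5X.
Mole table: n_A1 = 1 − X; n_A2 = 1.5X; n_I = 1.85 (inert).
Summing: n_T = 2.85 + 0.5X.
y_i = n_i/n_T, p_i = y_i·P. K_p = p_A2^3 / (p_A1^2).
Equating to 11.5 atm and solving on 0 < X < 1: X = 0.775.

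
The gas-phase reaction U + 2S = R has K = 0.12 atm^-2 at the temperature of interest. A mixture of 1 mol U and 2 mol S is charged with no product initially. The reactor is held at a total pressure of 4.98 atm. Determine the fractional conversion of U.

Basis: 1 mol U initially; let X = conversion of U. Extent ξ = X.
Moles: n_U = 1 − X; n_S = 2 − 2X; n_R = X.
n_T = Σnᵢ = 3 − 2X.
With p_i = (n_i/n_T)P, K = p_R / (p_U p_S^2).
Equating to 0.12 atm^-2 and solving on 0 < X < 1: X = 0.450.

X = 0.450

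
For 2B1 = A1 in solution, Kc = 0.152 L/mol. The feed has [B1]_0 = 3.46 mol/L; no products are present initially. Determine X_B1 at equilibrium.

Let X = conversion of B1; extent ξ = 3.46X/2 mol/L.
Concentrations: [B1] = 3.46 − 3.46X; [A1] = 1.73X.
Kc = [A1] / ([B1]^2).
This equals 0.152 at X = 0.391 (the root in 0 < X < 1).

X = 0.391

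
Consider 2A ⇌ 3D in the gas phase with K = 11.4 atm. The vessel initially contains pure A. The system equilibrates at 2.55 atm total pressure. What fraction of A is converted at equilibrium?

X = 0.625

Let X = conversion of A (basis 1 mol A); extent of reaction ξ = 0.5X.
Mole table: n_A = 1 − X; n_D = 1.5X.
Summing: n_T = 1 + 0.5X.
Mole fractions y_i = n_i/n_T; K = p_D^3 / (p_A^2) with p_i = y_i·P.
This yields a degree-3 equation in X; solving on (0,1), X = 0.625.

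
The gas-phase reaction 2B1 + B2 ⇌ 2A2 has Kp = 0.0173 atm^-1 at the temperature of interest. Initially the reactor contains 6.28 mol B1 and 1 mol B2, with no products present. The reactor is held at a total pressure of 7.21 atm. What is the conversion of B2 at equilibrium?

Take 1 mol B2 as basis and let X be its fractional conversion, so ξ = X.
Mole table: n_B1 = 6.28 − 2X; n_B2 = 1 − X; n_A2 = 2X.
Total moles n_T = 7.28 − X.
y_i = n_i/n_T, p_i = y_i·P. Kp = p_A2^2 / (p_B1^2 p_B2).
This yields a degree-3 equation in X; solving on (0,1), X = 0.313.

X = 0.313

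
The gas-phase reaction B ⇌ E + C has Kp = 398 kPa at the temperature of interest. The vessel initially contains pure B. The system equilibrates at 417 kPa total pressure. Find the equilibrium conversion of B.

Let X = conversion of B (basis 1 mol B); extent of reaction ξ = X.
Moles: n_B = 1 − X; n_E = X; n_C = X.
Summing: n_T = 1 + X.
With p_i = (n_i/n_T)P, Kp = p_E p_C / (p_B).
Equating to 398 kPa and solving on 0 < X < 1: X = 0.699.

X = 0.699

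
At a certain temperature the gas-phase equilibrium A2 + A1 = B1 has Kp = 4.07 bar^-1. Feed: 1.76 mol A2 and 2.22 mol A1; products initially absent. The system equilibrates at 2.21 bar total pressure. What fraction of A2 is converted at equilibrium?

Basis: 1.76 mol A2 initially; let X = conversion of A2. Extent ξ = 1.76X.
Moles: n_A2 = 1.76 − 1.76X; n_A1 = 2.22 − 1.76X; n_B1 = 1.76X.
Total moles n_T = 3.98 − 1.76X.
y_i = n_i/n_T, p_i = y_i·P. Kp = p_B1 / (p_A2 p_A1).
Equating to 4.07 bar^-1 and solving on 0 < X < 1: X = 0.752.

X = 0.752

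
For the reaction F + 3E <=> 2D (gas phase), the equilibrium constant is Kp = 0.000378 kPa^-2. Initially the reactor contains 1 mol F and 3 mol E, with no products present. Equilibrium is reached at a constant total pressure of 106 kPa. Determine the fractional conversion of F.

Take 1 mol F as basis and let X be its fractional conversion, so ξ = X.
Species balance: n_F = 1 − X; n_E = 3 − 3X; n_D = 2X.
n_T = Σnᵢ = 4 − 2X.
y_i = n_i/n_T, p_i = y_i·P. Kp = p_D^2 / (p_F p_E^3).
Substituting and setting equal to 0.000378 kPa^-2 gives a polynomial in X; the root in (0,1) is X = 0.479.

X = 0.479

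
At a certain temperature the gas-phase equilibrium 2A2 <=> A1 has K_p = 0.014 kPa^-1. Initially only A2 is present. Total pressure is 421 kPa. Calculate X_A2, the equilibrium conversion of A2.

Take 1 mol A2 as basis and let X be its fractional conversion, so ξ = 0.5X.
Species balance: n_A2 = 1 − X; n_A1 = 0.5X.
Summing: n_T = 1 − 0.5X.
With p_i = (n_i/n_T)P, K_p = p_A1 / (p_A2^2).
This yields a degree-2 equation in X; solving on (0,1), X = 0.798.

X = 0.798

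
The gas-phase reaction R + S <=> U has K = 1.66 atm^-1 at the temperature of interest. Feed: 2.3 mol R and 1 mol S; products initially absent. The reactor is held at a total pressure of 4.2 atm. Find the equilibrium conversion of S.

Basis: 1 mol S initially; let X = conversion of S. Extent ξ = X.
Moles: n_R = 2.3 − X; n_S = 1 − X; n_U = X.
n_T = Σnᵢ = 3.3 − X.
y_i = n_i/n_T, p_i = y_i·P. K = p_U / (p_R p_S).
Equating to 1.66 atm^-1 and solving on 0 < X < 1: X = 0.807.

X = 0.807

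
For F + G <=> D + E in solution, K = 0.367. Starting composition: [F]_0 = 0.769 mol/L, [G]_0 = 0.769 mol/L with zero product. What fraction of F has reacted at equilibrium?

Let X = conversion of F; extent ξ = 0.769·X mol/L.
Concentrations: [F] = 0.769 − 0.769X; [G] = 0.769 − 0.769X; [D] = 0.769X; [E] = 0.769X.
K = [D] [E] / ([F] [G]).
This equals 0.367 at X = 0.377 (the root in 0 < X < 1).

X = 0.377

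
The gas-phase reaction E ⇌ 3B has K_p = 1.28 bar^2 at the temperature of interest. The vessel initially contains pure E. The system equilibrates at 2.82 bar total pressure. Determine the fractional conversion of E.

Basis: 1 mol E initially; let X = conversion of E. Extent ξ = X.
At extent ξ: n_E = 1 − X; n_B = 3X.
Total moles n_T = 1 + 2X.
With p_i = (n_i/n_T)P, K_p = p_B^3 / (p_E).
Setting this equal to 1.28 bar^2 and taking the physical root (0 < X < 1) gives X = 0.212.

X = 0.212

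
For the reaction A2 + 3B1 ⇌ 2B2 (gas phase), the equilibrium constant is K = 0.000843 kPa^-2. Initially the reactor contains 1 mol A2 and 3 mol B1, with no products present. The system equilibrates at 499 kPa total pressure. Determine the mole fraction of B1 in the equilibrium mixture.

Basis: 1 mol A2 initially; let X = conversion of A2. Extent ξ = X.
At extent ξ: n_A2 = 1 − X; n_B1 = 3 − 3X; n_B2 = 2X.
Total moles n_T = 4 − 2X.
Mole fractions y_i = n_i/n_T; K = p_B2^2 / (p_A2 p_B1^3) with p_i = y_i·P.
Setting this equal to 0.000843 kPa^-2 and taking the physical root (0 < X < 1) gives X = 0.775.
Then n_B1 = 0.674, n_T = 2.45, so y_B1 = 0.275.

y_B1 = 0.275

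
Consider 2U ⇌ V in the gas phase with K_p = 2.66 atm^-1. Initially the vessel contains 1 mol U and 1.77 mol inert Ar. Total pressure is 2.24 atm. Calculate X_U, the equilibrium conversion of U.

Let X = conversion of U (basis 1 mol U); extent of reaction ξ = 0.5X.
Moles: n_U = 1 − X; n_V = 0.5X; n_I = 1.77 (inert).
n_T = Σnᵢ = 2.77 − 0.5X.
y_i = n_i/n_T, p_i = y_i·P. K_p = p_V / (p_U^2).
This yields a degree-2 equation in X; solving on (0,1), X = 0.638.

X = 0.638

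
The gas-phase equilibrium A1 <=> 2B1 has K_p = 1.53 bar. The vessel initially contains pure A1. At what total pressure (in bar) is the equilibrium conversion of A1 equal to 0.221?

P = 7.45 bar

Take 1 mol A1 as basis and let X be its fractional conversion, so ξ = X.
Moles: n_A1 = 1 − X; n_B1 = 2X.
n_T = Σnᵢ = 1 + X.
K_p = p_B1^2 / (p_A1) with p_i = (n_i/n_T)·P.
At X = 0.221: the mole-fraction product g(X) = Π y_i^ν_i = 0.2054. Since K_p = g(X)·P^{1}, P = (K_p/g)^(1/1) = (1.53/0.2054)^(1/1) = 7.45 bar.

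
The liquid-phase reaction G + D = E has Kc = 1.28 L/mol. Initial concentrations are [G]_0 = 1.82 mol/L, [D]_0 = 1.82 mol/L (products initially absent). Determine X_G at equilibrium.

Let X = conversion of G; extent ξ = 1.82·X mol/L.
Concentrations: [G] = 1.82 − 1.82X; [D] = 1.82 − 1.82X; [E] = 1.82X.
Kc = [E] / ([G] [D]).
Solving Kc = 1.28 for X ∈ (0,1): X = 0.525.

X = 0.525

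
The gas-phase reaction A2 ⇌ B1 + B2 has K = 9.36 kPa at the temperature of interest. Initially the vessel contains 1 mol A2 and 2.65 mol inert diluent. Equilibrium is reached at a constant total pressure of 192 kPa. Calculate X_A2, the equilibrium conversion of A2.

X = 0.355

Basis: 1 mol A2 initially; let X = conversion of A2. Extent ξ = X.
At extent ξ: n_A2 = 1 − X; n_B1 = X; n_B2 = X; n_I = 2.65 (inert).
Summing: n_T = 3.65 + X.
Mole fractions y_i = n_i/n_T; K = p_B1 p_B2 / (p_A2) with p_i = y_i·P.
Substituting and setting equal to 9.36 kPa gives a polynomial in X; the root in (0,1) is X = 0.355.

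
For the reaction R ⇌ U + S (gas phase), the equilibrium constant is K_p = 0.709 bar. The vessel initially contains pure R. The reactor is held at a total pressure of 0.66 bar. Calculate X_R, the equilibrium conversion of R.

Basis: 1 mol R initially; let X = conversion of R. Extent ξ = X.
Moles: n_R = 1 − X; n_U = X; n_S = X.
Total moles n_T = 1 + X.
With p_i = (n_i/n_T)P, K_p = p_U p_S / (p_R).
This yields a degree-2 equation in X; solving on (0,1), X = 0.720.

X = 0.720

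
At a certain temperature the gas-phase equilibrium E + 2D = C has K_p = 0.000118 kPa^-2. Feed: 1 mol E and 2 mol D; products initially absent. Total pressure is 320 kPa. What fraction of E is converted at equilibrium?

X = 0.662

Basis: 1 mol E initially; let X = conversion of E. Extent ξ = X.
Mole table: n_E = 1 − X; n_D = 2 − 2X; n_C = X.
Total moles n_T = 3 − 2X.
With p_i = (n_i/n_T)P, K_p = p_C / (p_E p_D^2).
This yields a degree-3 equation in X; solving on (0,1), X = 0.662.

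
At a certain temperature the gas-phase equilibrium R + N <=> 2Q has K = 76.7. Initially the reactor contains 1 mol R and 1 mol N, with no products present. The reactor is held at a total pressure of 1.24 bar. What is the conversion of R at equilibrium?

X = 0.814

Let X = conversion of R (basis 1 mol R); extent of reaction ξ = X.
At extent ξ: n_R = 1 − X; n_N = 1 − X; n_Q = 2X.
Since Δν = 0, n_T = 2 throughout.
y_i = n_i/n_T, p_i = y_i·P. K = p_Q^2 / (p_R p_N).
Setting this equal to 76.7 and taking the physical root (0 < X < 1) gives X = 0.814.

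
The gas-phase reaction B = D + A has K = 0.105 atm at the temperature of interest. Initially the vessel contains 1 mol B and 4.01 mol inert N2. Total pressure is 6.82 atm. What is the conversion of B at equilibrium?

Basis: 1 mol B initially; let X = conversion of B. Extent ξ = X.
At extent ξ: n_B = 1 − X; n_D = X; n_A = X; n_I = 4.01 (inert).
Summing: n_T = 5.01 + X.
Mole fractions y_i = n_i/n_T; K = p_D p_A / (p_B) with p_i = y_i·P.
Setting this equal to 0.105 atm and taking the physical root (0 < X < 1) gives X = 0.247.

X = 0.247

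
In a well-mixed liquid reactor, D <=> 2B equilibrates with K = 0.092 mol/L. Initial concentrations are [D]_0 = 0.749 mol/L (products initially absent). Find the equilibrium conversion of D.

X = 0.161

Let X = conversion of D; extent ξ = 0.749·X mol/L.
Concentrations: [D] = 0.749 − 0.749X; [B] = 1.5X.
K = [B]^2 / ([D]).
Setting equal to 0.092 and solving for X on (0,1) gives X = 0.161.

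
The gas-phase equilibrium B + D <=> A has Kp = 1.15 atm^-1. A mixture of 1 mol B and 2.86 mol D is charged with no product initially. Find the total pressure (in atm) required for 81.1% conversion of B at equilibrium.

P = 5.55 atm

Basis: 1 mol B initially; let X = conversion of B. Extent ξ = X.
At extent ξ: n_B = 1 − X; n_D = 2.86 − X; n_A = X.
Total moles n_T = 3.86 − X.
Kp = p_A / (p_B p_D) with p_i = (n_i/n_T)·P.
At X = 0.811: the mole-fraction product g(X) = Π y_i^ν_i = 6.385. Since Kp = g(X)·P^{-1}, P = (g/Kp)^(1/1) = (6.385/1.15)^(1/1) = 5.55 atm.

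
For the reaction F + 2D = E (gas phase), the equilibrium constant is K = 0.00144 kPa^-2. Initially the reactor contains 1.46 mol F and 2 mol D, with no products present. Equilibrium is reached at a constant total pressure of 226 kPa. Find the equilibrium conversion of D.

X = 0.878

Let X = conversion of D (basis 2 mol D); extent of reaction ξ = X.
Mole table: n_F = 1.46 − X; n_D = 2 − 2X; n_E = X.
Total moles n_T = 3.46 − 2X.
Mole fractions y_i = n_i/n_T; K = p_E / (p_F p_D^2) with p_i = y_i·P.
This yields a degree-3 equation in X; solving on (0,1), X = 0.878.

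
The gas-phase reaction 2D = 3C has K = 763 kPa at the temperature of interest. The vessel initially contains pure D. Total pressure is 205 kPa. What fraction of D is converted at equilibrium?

Take 1 mol D as basis and let X be its fractional conversion, so ξ = 0.5X.
Moles: n_D = 1 − X; n_C = 1.5X.
n_T = Σnᵢ = 1 + 0.5X.
Mole fractions y_i = n_i/n_T; K = p_C^3 / (p_D^2) with p_i = y_i·P.
Equating to 763 kPa and solving on 0 < X < 1: X = 0.606.

X = 0.606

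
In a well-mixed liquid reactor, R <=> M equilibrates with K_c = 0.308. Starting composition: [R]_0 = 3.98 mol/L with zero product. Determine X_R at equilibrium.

X = 0.235

Let X = conversion of R; extent ξ = 3.98·X mol/L.
Concentrations: [R] = 3.98 − 3.98X; [M] = 3.98X.
K_c = [M] / ([R]).
Equating to 0.308: the physical root is X = 0.235.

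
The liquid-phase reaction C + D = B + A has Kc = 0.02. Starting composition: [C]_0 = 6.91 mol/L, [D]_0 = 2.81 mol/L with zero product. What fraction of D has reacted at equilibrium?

Let X = conversion of D; extent ξ = 2.81·X mol/L.
Concentrations: [C] = 6.91 − 2.81X; [D] = 2.81 − 2.81X; [B] = 2.81X; [A] = 2.81X.
Kc = [B] [A] / ([C] [D]).
Solving Kc = 0.02 for X ∈ (0,1): X = 0.191.

X = 0.191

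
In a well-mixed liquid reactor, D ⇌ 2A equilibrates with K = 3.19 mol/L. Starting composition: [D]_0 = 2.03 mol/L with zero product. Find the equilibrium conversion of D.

X = 0.460

Let X = conversion of D; extent ξ = 2.03·X mol/L.
Concentrations: [D] = 2.03 − 2.03X; [A] = 4.06X.
K = [A]^2 / ([D]).
Solving K = 3.19 for X ∈ (0,1): X = 0.460.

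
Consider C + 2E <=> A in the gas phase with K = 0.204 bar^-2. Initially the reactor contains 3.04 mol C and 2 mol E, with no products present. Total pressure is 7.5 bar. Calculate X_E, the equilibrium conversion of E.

X = 0.706

Basis: 2 mol E initially; let X = conversion of E. Extent ξ = X.
Species balance: n_C = 3.04 − X; n_E = 2 − 2X; n_A = X.
Summing: n_T = 5.04 − 2X.
y_i = n_i/n_T, p_i = y_i·P. K = p_A / (p_C p_E^2).
Substituting and setting equal to 0.204 bar^-2 gives a polynomial in X; the root in (0,1) is X = 0.706.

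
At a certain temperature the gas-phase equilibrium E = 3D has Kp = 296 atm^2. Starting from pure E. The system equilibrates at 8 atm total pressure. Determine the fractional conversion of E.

Take 1 mol E as basis and let X be its fractional conversion, so ξ = X.
Moles: n_E = 1 − X; n_D = 3X.
Total moles n_T = 1 + 2X.
y_i = n_i/n_T, p_i = y_i·P. Kp = p_D^3 / (p_E).
Setting this equal to 296 atm^2 and taking the physical root (0 < X < 1) gives X = 0.675.

X = 0.675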